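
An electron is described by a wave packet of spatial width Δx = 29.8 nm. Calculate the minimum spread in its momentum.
1.769 × 10^-27 kg·m/s

For a wave packet, the spatial width Δx and momentum spread Δp are related by the uncertainty principle:
ΔxΔp ≥ ℏ/2

The minimum momentum spread is:
Δp_min = ℏ/(2Δx)
Δp_min = (1.055e-34 J·s) / (2 × 2.980e-08 m)
Δp_min = 1.769e-27 kg·m/s

A wave packet cannot have both a well-defined position and well-defined momentum.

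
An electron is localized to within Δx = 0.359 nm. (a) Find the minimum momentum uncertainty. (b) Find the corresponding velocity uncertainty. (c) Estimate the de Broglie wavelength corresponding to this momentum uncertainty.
(a) Δp_min = 1.469 × 10^-25 kg·m/s
(b) Δv_min = 161.236 km/s
(c) λ_dB = 4.511 nm

Step-by-step:

(a) From the uncertainty principle:
Δp_min = ℏ/(2Δx) = (1.055e-34 J·s)/(2 × 3.590e-10 m) = 1.469e-25 kg·m/s

(b) The velocity uncertainty:
Δv = Δp/m = (1.469e-25 kg·m/s)/(9.109e-31 kg) = 1.612e+05 m/s = 161.236 km/s

(c) The de Broglie wavelength for this momentum:
λ = h/p = (6.626e-34 J·s)/(1.469e-25 kg·m/s) = 4.511e-09 m = 4.511 nm

Note: The de Broglie wavelength is comparable to the localization size, as expected from wave-particle duality.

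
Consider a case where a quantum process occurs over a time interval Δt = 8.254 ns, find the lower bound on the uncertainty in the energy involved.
39.872 neV

Using the energy-time uncertainty principle:
ΔEΔt ≥ ℏ/2

The minimum uncertainty in energy is:
ΔE_min = ℏ/(2Δt)
ΔE_min = (1.055e-34 J·s) / (2 × 8.254e-09 s)
ΔE_min = 6.388e-27 J = 39.872 neV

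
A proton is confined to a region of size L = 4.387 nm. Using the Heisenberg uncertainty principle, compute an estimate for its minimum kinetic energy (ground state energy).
269.537 neV

Using the uncertainty principle to estimate ground state energy:

1. The position uncertainty is approximately the confinement size:
   Δx ≈ L = 4.387e-09 m

2. From ΔxΔp ≥ ℏ/2, the minimum momentum uncertainty is:
   Δp ≈ ℏ/(2L) = 1.202e-26 kg·m/s

3. The kinetic energy is approximately:
   KE ≈ (Δp)²/(2m) = (1.202e-26)²/(2 × 1.673e-27 kg)
   KE ≈ 4.318e-26 J = 269.537 neV

This is an order-of-magnitude estimate of the ground state energy.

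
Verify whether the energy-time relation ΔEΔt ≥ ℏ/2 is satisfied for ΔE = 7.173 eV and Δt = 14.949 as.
No, it violates the uncertainty relation.

Calculate the product ΔEΔt:
ΔE = 7.173 eV = 1.149e-18 J
ΔEΔt = (1.149e-18 J) × (1.495e-17 s)
ΔEΔt = 1.718e-35 J·s

Compare to the minimum allowed value ℏ/2:
ℏ/2 = 5.273e-35 J·s

Since ΔEΔt = 1.718e-35 J·s < 5.273e-35 J·s = ℏ/2,
this violates the uncertainty relation.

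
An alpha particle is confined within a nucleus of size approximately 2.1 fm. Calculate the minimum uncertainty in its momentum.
2.511 × 10^-20 kg·m/s

Using the Heisenberg uncertainty principle:
ΔxΔp ≥ ℏ/2

With Δx ≈ L = 2.100e-15 m (the confinement size):
Δp_min = ℏ/(2Δx)
Δp_min = (1.055e-34 J·s) / (2 × 2.100e-15 m)
Δp_min = 2.511e-20 kg·m/s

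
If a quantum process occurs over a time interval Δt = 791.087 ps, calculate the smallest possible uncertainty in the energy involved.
416.017 neV

Using the energy-time uncertainty principle:
ΔEΔt ≥ ℏ/2

The minimum uncertainty in energy is:
ΔE_min = ℏ/(2Δt)
ΔE_min = (1.055e-34 J·s) / (2 × 7.911e-10 s)
ΔE_min = 6.665e-26 J = 416.017 neV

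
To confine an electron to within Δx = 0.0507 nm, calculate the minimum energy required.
3.706 eV

Localizing a particle requires giving it sufficient momentum uncertainty:

1. From uncertainty principle: Δp ≥ ℏ/(2Δx)
   Δp_min = (1.055e-34 J·s) / (2 × 5.070e-11 m)
   Δp_min = 1.040e-24 kg·m/s

2. This momentum uncertainty corresponds to kinetic energy:
   KE ≈ (Δp)²/(2m) = (1.040e-24)²/(2 × 9.109e-31 kg)
   KE = 5.937e-19 J = 3.706 eV

Tighter localization requires more energy.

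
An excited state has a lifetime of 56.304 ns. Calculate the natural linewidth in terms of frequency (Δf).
1.413 MHz

Using the energy-time uncertainty principle and E = hf:
ΔEΔt ≥ ℏ/2
hΔf·Δt ≥ ℏ/2

The minimum frequency uncertainty is:
Δf = ℏ/(2hτ) = 1/(4πτ)
Δf = 1/(4π × 5.630e-08 s)
Δf = 1.413e+06 Hz = 1.413 MHz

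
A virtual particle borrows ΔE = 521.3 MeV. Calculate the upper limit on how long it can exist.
6.313 × 10^-25 s

Using the energy-time uncertainty principle:
ΔEΔt ≥ ℏ/2

For a virtual particle borrowing energy ΔE, the maximum lifetime is:
Δt_max = ℏ/(2ΔE)

Converting energy:
ΔE = 521.3 MeV = 8.352e-11 J

Δt_max = (1.055e-34 J·s) / (2 × 8.352e-11 J)
Δt_max = 6.313e-25 s = 6.313 × 10^-25 s

Virtual particles with higher borrowed energy exist for shorter times.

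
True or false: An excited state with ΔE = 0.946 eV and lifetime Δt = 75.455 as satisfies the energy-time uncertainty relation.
No, it violates the uncertainty relation.

Calculate the product ΔEΔt:
ΔE = 0.946 eV = 1.516e-19 J
ΔEΔt = (1.516e-19 J) × (7.545e-17 s)
ΔEΔt = 1.144e-35 J·s

Compare to the minimum allowed value ℏ/2:
ℏ/2 = 5.273e-35 J·s

Since ΔEΔt = 1.144e-35 J·s < 5.273e-35 J·s = ℏ/2,
this violates the uncertainty relation.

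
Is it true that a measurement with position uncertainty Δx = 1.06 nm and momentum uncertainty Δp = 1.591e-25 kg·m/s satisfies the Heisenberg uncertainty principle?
Yes, it satisfies the uncertainty principle.

Calculate the product ΔxΔp:
ΔxΔp = (1.060e-09 m) × (1.591e-25 kg·m/s)
ΔxΔp = 1.686e-34 J·s

Compare to the minimum allowed value ℏ/2:
ℏ/2 = 5.273e-35 J·s

Since ΔxΔp = 1.686e-34 J·s ≥ 5.273e-35 J·s = ℏ/2,
the measurement satisfies the uncertainty principle.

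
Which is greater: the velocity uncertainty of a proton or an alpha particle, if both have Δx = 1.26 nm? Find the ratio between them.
The proton has the larger minimum velocity uncertainty, by a ratio of 4.0.

For both particles, Δp_min = ℏ/(2Δx) = 4.185e-26 kg·m/s (same for both).

The velocity uncertainty is Δv = Δp/m:
- proton: Δv = 4.185e-26 / 1.673e-27 = 2.502e+01 m/s = 25.019 m/s
- alpha particle: Δv = 4.185e-26 / 6.645e-27 = 6.298e+00 m/s = 6.298 m/s

Ratio: 2.502e+01 / 6.298e+00 = 4.0

The lighter particle has larger velocity uncertainty because Δv ∝ 1/m.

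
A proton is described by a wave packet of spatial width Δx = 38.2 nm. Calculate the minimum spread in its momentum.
1.380 × 10^-27 kg·m/s

For a wave packet, the spatial width Δx and momentum spread Δp are related by the uncertainty principle:
ΔxΔp ≥ ℏ/2

The minimum momentum spread is:
Δp_min = ℏ/(2Δx)
Δp_min = (1.055e-34 J·s) / (2 × 3.820e-08 m)
Δp_min = 1.380e-27 kg·m/s

A wave packet cannot have both a well-defined position and well-defined momentum.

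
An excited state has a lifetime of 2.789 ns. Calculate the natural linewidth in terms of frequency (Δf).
28.533 MHz

Using the energy-time uncertainty principle and E = hf:
ΔEΔt ≥ ℏ/2
hΔf·Δt ≥ ℏ/2

The minimum frequency uncertainty is:
Δf = ℏ/(2hτ) = 1/(4πτ)
Δf = 1/(4π × 2.789e-09 s)
Δf = 2.853e+07 Hz = 28.533 MHz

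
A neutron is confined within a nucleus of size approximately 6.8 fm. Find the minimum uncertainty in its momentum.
7.754 × 10^-21 kg·m/s

Using the Heisenberg uncertainty principle:
ΔxΔp ≥ ℏ/2

With Δx ≈ L = 6.800e-15 m (the confinement size):
Δp_min = ℏ/(2Δx)
Δp_min = (1.055e-34 J·s) / (2 × 6.800e-15 m)
Δp_min = 7.754e-21 kg·m/s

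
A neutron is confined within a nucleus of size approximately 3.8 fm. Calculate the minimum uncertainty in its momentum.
1.388 × 10^-20 kg·m/s

Using the Heisenberg uncertainty principle:
ΔxΔp ≥ ℏ/2

With Δx ≈ L = 3.800e-15 m (the confinement size):
Δp_min = ℏ/(2Δx)
Δp_min = (1.055e-34 J·s) / (2 × 3.800e-15 m)
Δp_min = 1.388e-20 kg·m/s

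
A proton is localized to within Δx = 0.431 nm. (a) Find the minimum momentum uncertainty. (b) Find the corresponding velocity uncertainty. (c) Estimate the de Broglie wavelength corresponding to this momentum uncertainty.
(a) Δp_min = 1.223 × 10^-25 kg·m/s
(b) Δv_min = 73.143 m/s
(c) λ_dB = 5.416 nm

Step-by-step:

(a) From the uncertainty principle:
Δp_min = ℏ/(2Δx) = (1.055e-34 J·s)/(2 × 4.310e-10 m) = 1.223e-25 kg·m/s

(b) The velocity uncertainty:
Δv = Δp/m = (1.223e-25 kg·m/s)/(1.673e-27 kg) = 7.314e+01 m/s = 73.143 m/s

(c) The de Broglie wavelength for this momentum:
λ = h/p = (6.626e-34 J·s)/(1.223e-25 kg·m/s) = 5.416e-09 m = 5.416 nm

Note: The de Broglie wavelength is comparable to the localization size, as expected from wave-particle duality.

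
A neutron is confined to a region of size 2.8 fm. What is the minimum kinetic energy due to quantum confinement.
660.754 keV

Using the uncertainty principle:

1. Position uncertainty: Δx ≈ 2.800e-15 m
2. Minimum momentum uncertainty: Δp = ℏ/(2Δx) = 1.883e-20 kg·m/s
3. Minimum kinetic energy:
   KE = (Δp)²/(2m) = (1.883e-20)²/(2 × 1.675e-27 kg)
   KE = 1.059e-13 J = 660.754 keV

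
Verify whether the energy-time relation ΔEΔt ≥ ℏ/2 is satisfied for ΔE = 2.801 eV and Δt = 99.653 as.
No, it violates the uncertainty relation.

Calculate the product ΔEΔt:
ΔE = 2.801 eV = 4.488e-19 J
ΔEΔt = (4.488e-19 J) × (9.965e-17 s)
ΔEΔt = 4.472e-35 J·s

Compare to the minimum allowed value ℏ/2:
ℏ/2 = 5.273e-35 J·s

Since ΔEΔt = 4.472e-35 J·s < 5.273e-35 J·s = ℏ/2,
this violates the uncertainty relation.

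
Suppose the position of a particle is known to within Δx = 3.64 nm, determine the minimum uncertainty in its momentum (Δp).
1.449 × 10^-26 kg·m/s

Using the Heisenberg uncertainty principle:
ΔxΔp ≥ ℏ/2

The minimum uncertainty in momentum is:
Δp_min = ℏ/(2Δx)
Δp_min = (1.055e-34 J·s) / (2 × 3.640e-09 m)
Δp_min = 1.449e-26 kg·m/s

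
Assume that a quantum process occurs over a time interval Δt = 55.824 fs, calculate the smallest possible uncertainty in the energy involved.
5.895 meV

Using the energy-time uncertainty principle:
ΔEΔt ≥ ℏ/2

The minimum uncertainty in energy is:
ΔE_min = ℏ/(2Δt)
ΔE_min = (1.055e-34 J·s) / (2 × 5.582e-14 s)
ΔE_min = 9.446e-22 J = 5.895 meV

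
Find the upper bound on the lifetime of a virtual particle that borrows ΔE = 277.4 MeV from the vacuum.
1.186 ys

Using the energy-time uncertainty principle:
ΔEΔt ≥ ℏ/2

For a virtual particle borrowing energy ΔE, the maximum lifetime is:
Δt_max = ℏ/(2ΔE)

Converting energy:
ΔE = 277.4 MeV = 4.444e-11 J

Δt_max = (1.055e-34 J·s) / (2 × 4.444e-11 J)
Δt_max = 1.186e-24 s = 1.186 ys

Virtual particles with higher borrowed energy exist for shorter times.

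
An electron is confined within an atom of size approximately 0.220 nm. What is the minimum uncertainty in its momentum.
2.397 × 10^-25 kg·m/s

Using the Heisenberg uncertainty principle:
ΔxΔp ≥ ℏ/2

With Δx ≈ L = 2.200e-10 m (the confinement size):
Δp_min = ℏ/(2Δx)
Δp_min = (1.055e-34 J·s) / (2 × 2.200e-10 m)
Δp_min = 2.397e-25 kg·m/s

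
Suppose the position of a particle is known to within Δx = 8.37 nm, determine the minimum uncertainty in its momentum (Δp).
6.300 × 10^-27 kg·m/s

Using the Heisenberg uncertainty principle:
ΔxΔp ≥ ℏ/2

The minimum uncertainty in momentum is:
Δp_min = ℏ/(2Δx)
Δp_min = (1.055e-34 J·s) / (2 × 8.370e-09 m)
Δp_min = 6.300e-27 kg·m/s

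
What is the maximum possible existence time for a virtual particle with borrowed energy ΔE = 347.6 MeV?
9.468 × 10^-25 s

Using the energy-time uncertainty principle:
ΔEΔt ≥ ℏ/2

For a virtual particle borrowing energy ΔE, the maximum lifetime is:
Δt_max = ℏ/(2ΔE)

Converting energy:
ΔE = 347.6 MeV = 5.569e-11 J

Δt_max = (1.055e-34 J·s) / (2 × 5.569e-11 J)
Δt_max = 9.468e-25 s = 9.468 × 10^-25 s

Virtual particles with higher borrowed energy exist for shorter times.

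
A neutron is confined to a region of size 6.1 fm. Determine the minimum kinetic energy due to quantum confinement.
139.218 keV

Using the uncertainty principle:

1. Position uncertainty: Δx ≈ 6.100e-15 m
2. Minimum momentum uncertainty: Δp = ℏ/(2Δx) = 8.644e-21 kg·m/s
3. Minimum kinetic energy:
   KE = (Δp)²/(2m) = (8.644e-21)²/(2 × 1.675e-27 kg)
   KE = 2.231e-14 J = 139.218 keV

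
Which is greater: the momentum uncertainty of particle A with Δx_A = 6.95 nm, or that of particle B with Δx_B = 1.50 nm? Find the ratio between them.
Particle B has the larger minimum momentum uncertainty, by a factor of 4.63.

For each particle, the minimum momentum uncertainty is Δp_min = ℏ/(2Δx):

Particle A: Δp_A = ℏ/(2×6.950e-09 m) = 7.587e-27 kg·m/s
Particle B: Δp_B = ℏ/(2×1.500e-09 m) = 3.515e-26 kg·m/s

Ratio: Δp_B/Δp_A = 4.63

Since Δp_min ∝ 1/Δx, the particle with smaller position uncertainty (B) has larger momentum uncertainty.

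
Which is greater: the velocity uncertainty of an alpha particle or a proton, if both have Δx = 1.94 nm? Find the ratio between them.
The proton has the larger minimum velocity uncertainty, by a ratio of 4.0.

For both particles, Δp_min = ℏ/(2Δx) = 2.718e-26 kg·m/s (same for both).

The velocity uncertainty is Δv = Δp/m:
- alpha particle: Δv = 2.718e-26 / 6.645e-27 = 4.090e+00 m/s = 4.090 m/s
- proton: Δv = 2.718e-26 / 1.673e-27 = 1.625e+01 m/s = 16.250 m/s

Ratio: 1.625e+01 / 4.090e+00 = 4.0

The lighter particle has larger velocity uncertainty because Δv ∝ 1/m.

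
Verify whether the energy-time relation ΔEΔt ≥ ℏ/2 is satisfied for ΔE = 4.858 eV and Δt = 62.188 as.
No, it violates the uncertainty relation.

Calculate the product ΔEΔt:
ΔE = 4.858 eV = 7.783e-19 J
ΔEΔt = (7.783e-19 J) × (6.219e-17 s)
ΔEΔt = 4.840e-35 J·s

Compare to the minimum allowed value ℏ/2:
ℏ/2 = 5.273e-35 J·s

Since ΔEΔt = 4.840e-35 J·s < 5.273e-35 J·s = ℏ/2,
this violates the uncertainty relation.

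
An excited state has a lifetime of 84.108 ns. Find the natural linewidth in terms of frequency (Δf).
946.134 kHz

Using the energy-time uncertainty principle and E = hf:
ΔEΔt ≥ ℏ/2
hΔf·Δt ≥ ℏ/2

The minimum frequency uncertainty is:
Δf = ℏ/(2hτ) = 1/(4πτ)
Δf = 1/(4π × 8.411e-08 s)
Δf = 9.461e+05 Hz = 946.134 kHz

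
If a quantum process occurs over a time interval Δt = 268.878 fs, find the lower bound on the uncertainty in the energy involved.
1.224 meV

Using the energy-time uncertainty principle:
ΔEΔt ≥ ℏ/2

The minimum uncertainty in energy is:
ΔE_min = ℏ/(2Δt)
ΔE_min = (1.055e-34 J·s) / (2 × 2.689e-13 s)
ΔE_min = 1.961e-22 J = 1.224 meV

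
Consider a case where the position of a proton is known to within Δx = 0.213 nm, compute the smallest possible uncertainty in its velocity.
148.002 m/s

Using the Heisenberg uncertainty principle and Δp = mΔv:
ΔxΔp ≥ ℏ/2
Δx(mΔv) ≥ ℏ/2

The minimum uncertainty in velocity is:
Δv_min = ℏ/(2mΔx)
Δv_min = (1.055e-34 J·s) / (2 × 1.673e-27 kg × 2.130e-10 m)
Δv_min = 1.480e+02 m/s = 148.002 m/s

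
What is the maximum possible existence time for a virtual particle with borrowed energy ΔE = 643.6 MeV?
5.114 × 10^-25 s

Using the energy-time uncertainty principle:
ΔEΔt ≥ ℏ/2

For a virtual particle borrowing energy ΔE, the maximum lifetime is:
Δt_max = ℏ/(2ΔE)

Converting energy:
ΔE = 643.6 MeV = 1.031e-10 J

Δt_max = (1.055e-34 J·s) / (2 × 1.031e-10 J)
Δt_max = 5.114e-25 s = 5.114 × 10^-25 s

Virtual particles with higher borrowed energy exist for shorter times.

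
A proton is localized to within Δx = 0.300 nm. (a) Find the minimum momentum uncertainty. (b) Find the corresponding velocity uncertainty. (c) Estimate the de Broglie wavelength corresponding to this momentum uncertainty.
(a) Δp_min = 1.758 × 10^-25 kg·m/s
(b) Δv_min = 105.082 m/s
(c) λ_dB = 3.770 nm

Step-by-step:

(a) From the uncertainty principle:
Δp_min = ℏ/(2Δx) = (1.055e-34 J·s)/(2 × 3.000e-10 m) = 1.758e-25 kg·m/s

(b) The velocity uncertainty:
Δv = Δp/m = (1.758e-25 kg·m/s)/(1.673e-27 kg) = 1.051e+02 m/s = 105.082 m/s

(c) The de Broglie wavelength for this momentum:
λ = h/p = (6.626e-34 J·s)/(1.758e-25 kg·m/s) = 3.770e-09 m = 3.770 nm

Note: The de Broglie wavelength is comparable to the localization size, as expected from wave-particle duality.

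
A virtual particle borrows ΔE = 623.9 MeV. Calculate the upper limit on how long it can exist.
5.275 × 10^-25 s

Using the energy-time uncertainty principle:
ΔEΔt ≥ ℏ/2

For a virtual particle borrowing energy ΔE, the maximum lifetime is:
Δt_max = ℏ/(2ΔE)

Converting energy:
ΔE = 623.9 MeV = 9.996e-11 J

Δt_max = (1.055e-34 J·s) / (2 × 9.996e-11 J)
Δt_max = 5.275e-25 s = 5.275 × 10^-25 s

Virtual particles with higher borrowed energy exist for shorter times.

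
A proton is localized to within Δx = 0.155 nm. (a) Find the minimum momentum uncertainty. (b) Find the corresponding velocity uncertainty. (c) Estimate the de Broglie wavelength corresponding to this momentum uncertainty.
(a) Δp_min = 3.402 × 10^-25 kg·m/s
(b) Δv_min = 203.384 m/s
(c) λ_dB = 1.948 nm

Step-by-step:

(a) From the uncertainty principle:
Δp_min = ℏ/(2Δx) = (1.055e-34 J·s)/(2 × 1.550e-10 m) = 3.402e-25 kg·m/s

(b) The velocity uncertainty:
Δv = Δp/m = (3.402e-25 kg·m/s)/(1.673e-27 kg) = 2.034e+02 m/s = 203.384 m/s

(c) The de Broglie wavelength for this momentum:
λ = h/p = (6.626e-34 J·s)/(3.402e-25 kg·m/s) = 1.948e-09 m = 1.948 nm

Note: The de Broglie wavelength is comparable to the localization size, as expected from wave-particle duality.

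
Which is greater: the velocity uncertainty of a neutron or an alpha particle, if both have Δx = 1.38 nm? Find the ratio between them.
The neutron has the larger minimum velocity uncertainty, by a ratio of 4.0.

For both particles, Δp_min = ℏ/(2Δx) = 3.821e-26 kg·m/s (same for both).

The velocity uncertainty is Δv = Δp/m:
- neutron: Δv = 3.821e-26 / 1.675e-27 = 2.281e+01 m/s = 22.812 m/s
- alpha particle: Δv = 3.821e-26 / 6.645e-27 = 5.750e+00 m/s = 5.750 m/s

Ratio: 2.281e+01 / 5.750e+00 = 4.0

The lighter particle has larger velocity uncertainty because Δv ∝ 1/m.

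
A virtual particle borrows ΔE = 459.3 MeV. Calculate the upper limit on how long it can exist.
7.165 × 10^-25 s

Using the energy-time uncertainty principle:
ΔEΔt ≥ ℏ/2

For a virtual particle borrowing energy ΔE, the maximum lifetime is:
Δt_max = ℏ/(2ΔE)

Converting energy:
ΔE = 459.3 MeV = 7.359e-11 J

Δt_max = (1.055e-34 J·s) / (2 × 7.359e-11 J)
Δt_max = 7.165e-25 s = 7.165 × 10^-25 s

Virtual particles with higher borrowed energy exist for shorter times.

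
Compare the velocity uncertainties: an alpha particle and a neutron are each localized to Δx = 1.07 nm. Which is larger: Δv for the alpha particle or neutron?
The neutron has the larger minimum velocity uncertainty, by a ratio of 4.0.

For both particles, Δp_min = ℏ/(2Δx) = 4.928e-26 kg·m/s (same for both).

The velocity uncertainty is Δv = Δp/m:
- alpha particle: Δv = 4.928e-26 / 6.645e-27 = 7.416e+00 m/s = 7.416 m/s
- neutron: Δv = 4.928e-26 / 1.675e-27 = 2.942e+01 m/s = 29.422 m/s

Ratio: 2.942e+01 / 7.416e+00 = 4.0

The lighter particle has larger velocity uncertainty because Δv ∝ 1/m.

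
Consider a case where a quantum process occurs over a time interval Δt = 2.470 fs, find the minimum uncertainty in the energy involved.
133.241 meV

Using the energy-time uncertainty principle:
ΔEΔt ≥ ℏ/2

The minimum uncertainty in energy is:
ΔE_min = ℏ/(2Δt)
ΔE_min = (1.055e-34 J·s) / (2 × 2.470e-15 s)
ΔE_min = 2.135e-20 J = 133.241 meV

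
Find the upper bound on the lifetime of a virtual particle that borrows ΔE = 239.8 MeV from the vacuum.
1.372 ys

Using the energy-time uncertainty principle:
ΔEΔt ≥ ℏ/2

For a virtual particle borrowing energy ΔE, the maximum lifetime is:
Δt_max = ℏ/(2ΔE)

Converting energy:
ΔE = 239.8 MeV = 3.842e-11 J

Δt_max = (1.055e-34 J·s) / (2 × 3.842e-11 J)
Δt_max = 1.372e-24 s = 1.372 ys

Virtual particles with higher borrowed energy exist for shorter times.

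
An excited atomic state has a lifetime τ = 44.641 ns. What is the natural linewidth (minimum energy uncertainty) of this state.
7.372 neV

Using the energy-time uncertainty principle:
ΔEΔt ≥ ℏ/2

The lifetime τ represents the time uncertainty Δt.
The natural linewidth (minimum energy uncertainty) is:

ΔE = ℏ/(2τ)
ΔE = (1.055e-34 J·s) / (2 × 4.464e-08 s)
ΔE = 1.181e-27 J = 7.372 neV

This natural linewidth limits the precision of spectroscopic measurements.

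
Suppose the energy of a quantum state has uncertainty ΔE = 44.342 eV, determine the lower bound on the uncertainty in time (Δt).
7.422 as

Using the energy-time uncertainty principle:
ΔEΔt ≥ ℏ/2

The minimum uncertainty in time is:
Δt_min = ℏ/(2ΔE)
Δt_min = (1.055e-34 J·s) / (2 × 7.104e-18 J)
Δt_min = 7.422e-18 s = 7.422 as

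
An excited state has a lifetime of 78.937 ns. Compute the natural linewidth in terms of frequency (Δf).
1.008 MHz

Using the energy-time uncertainty principle and E = hf:
ΔEΔt ≥ ℏ/2
hΔf·Δt ≥ ℏ/2

The minimum frequency uncertainty is:
Δf = ℏ/(2hτ) = 1/(4πτ)
Δf = 1/(4π × 7.894e-08 s)
Δf = 1.008e+06 Hz = 1.008 MHz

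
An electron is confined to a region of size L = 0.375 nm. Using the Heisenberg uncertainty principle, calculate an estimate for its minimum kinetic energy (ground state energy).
67.733 meV

Using the uncertainty principle to estimate ground state energy:

1. The position uncertainty is approximately the confinement size:
   Δx ≈ L = 3.750e-10 m

2. From ΔxΔp ≥ ℏ/2, the minimum momentum uncertainty is:
   Δp ≈ ℏ/(2L) = 1.406e-25 kg·m/s

3. The kinetic energy is approximately:
   KE ≈ (Δp)²/(2m) = (1.406e-25)²/(2 × 9.109e-31 kg)
   KE ≈ 1.085e-20 J = 67.733 meV

This is an order-of-magnitude estimate of the ground state energy.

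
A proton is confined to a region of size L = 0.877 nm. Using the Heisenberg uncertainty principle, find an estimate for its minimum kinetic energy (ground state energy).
6.745 μeV

Using the uncertainty principle to estimate ground state energy:

1. The position uncertainty is approximately the confinement size:
   Δx ≈ L = 8.770e-10 m

2. From ΔxΔp ≥ ℏ/2, the minimum momentum uncertainty is:
   Δp ≈ ℏ/(2L) = 6.012e-26 kg·m/s

3. The kinetic energy is approximately:
   KE ≈ (Δp)²/(2m) = (6.012e-26)²/(2 × 1.673e-27 kg)
   KE ≈ 1.081e-24 J = 6.745 μeV

This is an order-of-magnitude estimate of the ground state energy.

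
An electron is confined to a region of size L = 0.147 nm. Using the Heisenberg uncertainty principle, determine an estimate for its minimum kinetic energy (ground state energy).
440.786 meV

Using the uncertainty principle to estimate ground state energy:

1. The position uncertainty is approximately the confinement size:
   Δx ≈ L = 1.470e-10 m

2. From ΔxΔp ≥ ℏ/2, the minimum momentum uncertainty is:
   Δp ≈ ℏ/(2L) = 3.587e-25 kg·m/s

3. The kinetic energy is approximately:
   KE ≈ (Δp)²/(2m) = (3.587e-25)²/(2 × 9.109e-31 kg)
   KE ≈ 7.062e-20 J = 440.786 meV

This is an order-of-magnitude estimate of the ground state energy.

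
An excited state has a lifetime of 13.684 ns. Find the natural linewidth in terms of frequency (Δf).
5.815 MHz

Using the energy-time uncertainty principle and E = hf:
ΔEΔt ≥ ℏ/2
hΔf·Δt ≥ ℏ/2

The minimum frequency uncertainty is:
Δf = ℏ/(2hτ) = 1/(4πτ)
Δf = 1/(4π × 1.368e-08 s)
Δf = 5.815e+06 Hz = 5.815 MHz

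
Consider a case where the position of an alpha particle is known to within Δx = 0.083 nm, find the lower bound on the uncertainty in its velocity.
95.608 m/s

Using the Heisenberg uncertainty principle and Δp = mΔv:
ΔxΔp ≥ ℏ/2
Δx(mΔv) ≥ ℏ/2

The minimum uncertainty in velocity is:
Δv_min = ℏ/(2mΔx)
Δv_min = (1.055e-34 J·s) / (2 × 6.645e-27 kg × 8.300e-11 m)
Δv_min = 9.561e+01 m/s = 95.608 m/s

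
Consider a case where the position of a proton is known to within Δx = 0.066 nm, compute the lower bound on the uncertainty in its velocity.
477.644 m/s

Using the Heisenberg uncertainty principle and Δp = mΔv:
ΔxΔp ≥ ℏ/2
Δx(mΔv) ≥ ℏ/2

The minimum uncertainty in velocity is:
Δv_min = ℏ/(2mΔx)
Δv_min = (1.055e-34 J·s) / (2 × 1.673e-27 kg × 6.600e-11 m)
Δv_min = 4.776e+02 m/s = 477.644 m/s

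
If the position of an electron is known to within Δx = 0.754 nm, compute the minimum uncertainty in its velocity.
76.769 km/s

Using the Heisenberg uncertainty principle and Δp = mΔv:
ΔxΔp ≥ ℏ/2
Δx(mΔv) ≥ ℏ/2

The minimum uncertainty in velocity is:
Δv_min = ℏ/(2mΔx)
Δv_min = (1.055e-34 J·s) / (2 × 9.109e-31 kg × 7.540e-10 m)
Δv_min = 7.677e+04 m/s = 76.769 km/s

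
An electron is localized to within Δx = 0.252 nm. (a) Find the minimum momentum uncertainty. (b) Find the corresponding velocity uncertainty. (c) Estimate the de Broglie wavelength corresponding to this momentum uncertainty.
(a) Δp_min = 2.092 × 10^-25 kg·m/s
(b) Δv_min = 229.698 km/s
(c) λ_dB = 3.167 nm

Step-by-step:

(a) From the uncertainty principle:
Δp_min = ℏ/(2Δx) = (1.055e-34 J·s)/(2 × 2.520e-10 m) = 2.092e-25 kg·m/s

(b) The velocity uncertainty:
Δv = Δp/m = (2.092e-25 kg·m/s)/(9.109e-31 kg) = 2.297e+05 m/s = 229.698 km/s

(c) The de Broglie wavelength for this momentum:
λ = h/p = (6.626e-34 J·s)/(2.092e-25 kg·m/s) = 3.167e-09 m = 3.167 nm

Note: The de Broglie wavelength is comparable to the localization size, as expected from wave-particle duality.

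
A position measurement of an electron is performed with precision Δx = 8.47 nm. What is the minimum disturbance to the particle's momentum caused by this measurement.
6.225 × 10^-27 kg·m/s

The uncertainty principle implies that measuring position disturbs momentum:
ΔxΔp ≥ ℏ/2

When we measure position with precision Δx, we necessarily introduce a momentum uncertainty:
Δp ≥ ℏ/(2Δx)
Δp_min = (1.055e-34 J·s) / (2 × 8.470e-09 m)
Δp_min = 6.225e-27 kg·m/s

The more precisely we measure position, the greater the momentum disturbance.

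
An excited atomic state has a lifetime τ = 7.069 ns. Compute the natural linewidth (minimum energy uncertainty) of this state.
46.556 neV

Using the energy-time uncertainty principle:
ΔEΔt ≥ ℏ/2

The lifetime τ represents the time uncertainty Δt.
The natural linewidth (minimum energy uncertainty) is:

ΔE = ℏ/(2τ)
ΔE = (1.055e-34 J·s) / (2 × 7.069e-09 s)
ΔE = 7.459e-27 J = 46.556 neV

This natural linewidth limits the precision of spectroscopic measurements.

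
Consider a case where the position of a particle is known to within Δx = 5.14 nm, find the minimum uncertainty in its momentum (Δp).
1.026 × 10^-26 kg·m/s

Using the Heisenberg uncertainty principle:
ΔxΔp ≥ ℏ/2

The minimum uncertainty in momentum is:
Δp_min = ℏ/(2Δx)
Δp_min = (1.055e-34 J·s) / (2 × 5.140e-09 m)
Δp_min = 1.026e-26 kg·m/s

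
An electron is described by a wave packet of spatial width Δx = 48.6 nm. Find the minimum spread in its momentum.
1.085 × 10^-27 kg·m/s

For a wave packet, the spatial width Δx and momentum spread Δp are related by the uncertainty principle:
ΔxΔp ≥ ℏ/2

The minimum momentum spread is:
Δp_min = ℏ/(2Δx)
Δp_min = (1.055e-34 J·s) / (2 × 4.860e-08 m)
Δp_min = 1.085e-27 kg·m/s

A wave packet cannot have both a well-defined position and well-defined momentum.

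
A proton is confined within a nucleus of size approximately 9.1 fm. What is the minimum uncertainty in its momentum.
5.794 × 10^-21 kg·m/s

Using the Heisenberg uncertainty principle:
ΔxΔp ≥ ℏ/2

With Δx ≈ L = 9.100e-15 m (the confinement size):
Δp_min = ℏ/(2Δx)
Δp_min = (1.055e-34 J·s) / (2 × 9.100e-15 m)
Δp_min = 5.794e-21 kg·m/s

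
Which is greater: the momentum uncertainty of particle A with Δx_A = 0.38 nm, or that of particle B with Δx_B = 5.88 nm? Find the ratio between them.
Particle A has the larger minimum momentum uncertainty, by a factor of 15.47.

For each particle, the minimum momentum uncertainty is Δp_min = ℏ/(2Δx):

Particle A: Δp_A = ℏ/(2×3.800e-10 m) = 1.388e-25 kg·m/s
Particle B: Δp_B = ℏ/(2×5.880e-09 m) = 8.967e-27 kg·m/s

Ratio: Δp_A/Δp_B = 15.47

Since Δp_min ∝ 1/Δx, the particle with smaller position uncertainty (A) has larger momentum uncertainty.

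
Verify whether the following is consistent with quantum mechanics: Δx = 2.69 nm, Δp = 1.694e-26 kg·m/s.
No, it violates the uncertainty principle (impossible measurement).

Calculate the product ΔxΔp:
ΔxΔp = (2.690e-09 m) × (1.694e-26 kg·m/s)
ΔxΔp = 4.557e-35 J·s

Compare to the minimum allowed value ℏ/2:
ℏ/2 = 5.273e-35 J·s

Since ΔxΔp = 4.557e-35 J·s < 5.273e-35 J·s = ℏ/2,
the measurement violates the uncertainty principle.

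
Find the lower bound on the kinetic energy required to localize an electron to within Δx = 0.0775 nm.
1.586 eV

Localizing a particle requires giving it sufficient momentum uncertainty:

1. From uncertainty principle: Δp ≥ ℏ/(2Δx)
   Δp_min = (1.055e-34 J·s) / (2 × 7.750e-11 m)
   Δp_min = 6.804e-25 kg·m/s

2. This momentum uncertainty corresponds to kinetic energy:
   KE ≈ (Δp)²/(2m) = (6.804e-25)²/(2 × 9.109e-31 kg)
   KE = 2.541e-19 J = 1.586 eV

Tighter localization requires more energy.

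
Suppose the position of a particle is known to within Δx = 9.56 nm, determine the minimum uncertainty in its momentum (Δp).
5.516 × 10^-27 kg·m/s

Using the Heisenberg uncertainty principle:
ΔxΔp ≥ ℏ/2

The minimum uncertainty in momentum is:
Δp_min = ℏ/(2Δx)
Δp_min = (1.055e-34 J·s) / (2 × 9.560e-09 m)
Δp_min = 5.516e-27 kg·m/s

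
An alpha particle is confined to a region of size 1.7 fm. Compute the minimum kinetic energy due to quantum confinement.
451.837 keV

Using the uncertainty principle:

1. Position uncertainty: Δx ≈ 1.700e-15 m
2. Minimum momentum uncertainty: Δp = ℏ/(2Δx) = 3.102e-20 kg·m/s
3. Minimum kinetic energy:
   KE = (Δp)²/(2m) = (3.102e-20)²/(2 × 6.645e-27 kg)
   KE = 7.239e-14 J = 451.837 keV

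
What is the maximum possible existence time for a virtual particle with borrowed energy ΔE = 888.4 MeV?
3.704 × 10^-25 s

Using the energy-time uncertainty principle:
ΔEΔt ≥ ℏ/2

For a virtual particle borrowing energy ΔE, the maximum lifetime is:
Δt_max = ℏ/(2ΔE)

Converting energy:
ΔE = 888.4 MeV = 1.423e-10 J

Δt_max = (1.055e-34 J·s) / (2 × 1.423e-10 J)
Δt_max = 3.704e-25 s = 3.704 × 10^-25 s

Virtual particles with higher borrowed energy exist for shorter times.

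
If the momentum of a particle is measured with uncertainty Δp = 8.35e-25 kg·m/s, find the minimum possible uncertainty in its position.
63.148 pm

Using the Heisenberg uncertainty principle:
ΔxΔp ≥ ℏ/2

The minimum uncertainty in position is:
Δx_min = ℏ/(2Δp)
Δx_min = (1.055e-34 J·s) / (2 × 8.350e-25 kg·m/s)
Δx_min = 6.315e-11 m = 63.148 pm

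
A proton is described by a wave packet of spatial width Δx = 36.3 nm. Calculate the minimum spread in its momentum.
1.453 × 10^-27 kg·m/s

For a wave packet, the spatial width Δx and momentum spread Δp are related by the uncertainty principle:
ΔxΔp ≥ ℏ/2

The minimum momentum spread is:
Δp_min = ℏ/(2Δx)
Δp_min = (1.055e-34 J·s) / (2 × 3.630e-08 m)
Δp_min = 1.453e-27 kg·m/s

A wave packet cannot have both a well-defined position and well-defined momentum.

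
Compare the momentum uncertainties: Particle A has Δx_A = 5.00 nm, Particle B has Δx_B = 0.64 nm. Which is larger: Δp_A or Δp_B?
Particle B has the larger minimum momentum uncertainty, by a factor of 7.81.

For each particle, the minimum momentum uncertainty is Δp_min = ℏ/(2Δx):

Particle A: Δp_A = ℏ/(2×5.000e-09 m) = 1.055e-26 kg·m/s
Particle B: Δp_B = ℏ/(2×6.400e-10 m) = 8.239e-26 kg·m/s

Ratio: Δp_B/Δp_A = 7.81

Since Δp_min ∝ 1/Δx, the particle with smaller position uncertainty (B) has larger momentum uncertainty.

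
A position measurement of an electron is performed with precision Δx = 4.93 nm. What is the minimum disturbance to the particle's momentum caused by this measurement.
1.070 × 10^-26 kg·m/s

The uncertainty principle implies that measuring position disturbs momentum:
ΔxΔp ≥ ℏ/2

When we measure position with precision Δx, we necessarily introduce a momentum uncertainty:
Δp ≥ ℏ/(2Δx)
Δp_min = (1.055e-34 J·s) / (2 × 4.930e-09 m)
Δp_min = 1.070e-26 kg·m/s

The more precisely we measure position, the greater the momentum disturbance.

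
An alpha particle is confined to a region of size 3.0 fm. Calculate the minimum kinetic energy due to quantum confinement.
145.090 keV

Using the uncertainty principle:

1. Position uncertainty: Δx ≈ 3.000e-15 m
2. Minimum momentum uncertainty: Δp = ℏ/(2Δx) = 1.758e-20 kg·m/s
3. Minimum kinetic energy:
   KE = (Δp)²/(2m) = (1.758e-20)²/(2 × 6.645e-27 kg)
   KE = 2.325e-14 J = 145.090 keV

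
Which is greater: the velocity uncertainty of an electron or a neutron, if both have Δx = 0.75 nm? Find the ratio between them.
The electron has the larger minimum velocity uncertainty, by a ratio of 1838.7.

For both particles, Δp_min = ℏ/(2Δx) = 7.030e-26 kg·m/s (same for both).

The velocity uncertainty is Δv = Δp/m:
- electron: Δv = 7.030e-26 / 9.109e-31 = 7.718e+04 m/s = 77.178 km/s
- neutron: Δv = 7.030e-26 / 1.675e-27 = 4.197e+01 m/s = 41.975 m/s

Ratio: 7.718e+04 / 4.197e+01 = 1838.7

The lighter particle has larger velocity uncertainty because Δv ∝ 1/m.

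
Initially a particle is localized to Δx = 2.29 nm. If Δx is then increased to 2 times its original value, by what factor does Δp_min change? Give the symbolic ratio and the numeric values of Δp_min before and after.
Original Δp_min = 2.303 × 10^-26 kg·m/s; new Δp'_min = 1.151 × 10^-26 kg·m/s; ratio Δp'_min/Δp_min = 1/2.

From the uncertainty principle ΔxΔp ≥ ℏ/2, the minimum momentum uncertainty is Δp_min = ℏ/(2Δx).

Original (Δx = 2.29 nm = 2.290e-09 m):
Δp_min = (1.055e-34 J·s)/(2 × 2.290e-09 m) = 2.303e-26 kg·m/s

When Δx → 2Δx:
Δp'_min = ℏ/(2 × 2Δx) = (1/2) × ℏ/(2Δx) = (1/2) × Δp_min
Δp'_min = 1/2 × 2.303e-26 kg·m/s = 1.151e-26 kg·m/s

Since Δp_min ∝ 1/Δx, when Δx is increased to 2 times its original value, Δp_min decreases to 1/2 of its original value.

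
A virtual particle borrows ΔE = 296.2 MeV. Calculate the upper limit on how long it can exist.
1.111 ys

Using the energy-time uncertainty principle:
ΔEΔt ≥ ℏ/2

For a virtual particle borrowing energy ΔE, the maximum lifetime is:
Δt_max = ℏ/(2ΔE)

Converting energy:
ΔE = 296.2 MeV = 4.746e-11 J

Δt_max = (1.055e-34 J·s) / (2 × 4.746e-11 J)
Δt_max = 1.111e-24 s = 1.111 ys

Virtual particles with higher borrowed energy exist for shorter times.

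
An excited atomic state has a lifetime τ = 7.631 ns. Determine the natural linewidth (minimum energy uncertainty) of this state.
43.128 neV

Using the energy-time uncertainty principle:
ΔEΔt ≥ ℏ/2

The lifetime τ represents the time uncertainty Δt.
The natural linewidth (minimum energy uncertainty) is:

ΔE = ℏ/(2τ)
ΔE = (1.055e-34 J·s) / (2 × 7.631e-09 s)
ΔE = 6.910e-27 J = 43.128 neV

This natural linewidth limits the precision of spectroscopic measurements.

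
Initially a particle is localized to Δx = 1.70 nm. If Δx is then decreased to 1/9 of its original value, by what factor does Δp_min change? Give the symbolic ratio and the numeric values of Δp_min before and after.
Original Δp_min = 3.102 × 10^-26 kg·m/s; new Δp'_min = 2.792 × 10^-25 kg·m/s; ratio Δp'_min/Δp_min = 9.

From the uncertainty principle ΔxΔp ≥ ℏ/2, the minimum momentum uncertainty is Δp_min = ℏ/(2Δx).

Original (Δx = 1.70 nm = 1.700e-09 m):
Δp_min = (1.055e-34 J·s)/(2 × 1.700e-09 m) = 3.102e-26 kg·m/s

When Δx → (1/9)Δx:
Δp'_min = ℏ/(2 × (1/9)Δx) = 9 × ℏ/(2Δx) = 9 × Δp_min
Δp'_min = 9 × 3.102e-26 kg·m/s = 2.792e-25 kg·m/s

Since Δp_min ∝ 1/Δx, when Δx is decreased to 1/9 of its original value, Δp_min increases to 9 times its original value.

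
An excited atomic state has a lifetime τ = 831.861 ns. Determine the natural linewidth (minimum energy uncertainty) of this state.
395.626 peV

Using the energy-time uncertainty principle:
ΔEΔt ≥ ℏ/2

The lifetime τ represents the time uncertainty Δt.
The natural linewidth (minimum energy uncertainty) is:

ΔE = ℏ/(2τ)
ΔE = (1.055e-34 J·s) / (2 × 8.319e-07 s)
ΔE = 6.339e-29 J = 395.626 peV

This natural linewidth limits the precision of spectroscopic measurements.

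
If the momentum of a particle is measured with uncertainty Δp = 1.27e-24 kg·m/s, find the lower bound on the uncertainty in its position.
41.519 pm

Using the Heisenberg uncertainty principle:
ΔxΔp ≥ ℏ/2

The minimum uncertainty in position is:
Δx_min = ℏ/(2Δp)
Δx_min = (1.055e-34 J·s) / (2 × 1.270e-24 kg·m/s)
Δx_min = 4.152e-11 m = 41.519 pm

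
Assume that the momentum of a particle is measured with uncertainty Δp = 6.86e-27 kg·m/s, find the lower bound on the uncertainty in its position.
7.686 nm

Using the Heisenberg uncertainty principle:
ΔxΔp ≥ ℏ/2

The minimum uncertainty in position is:
Δx_min = ℏ/(2Δp)
Δx_min = (1.055e-34 J·s) / (2 × 6.860e-27 kg·m/s)
Δx_min = 7.686e-09 m = 7.686 nm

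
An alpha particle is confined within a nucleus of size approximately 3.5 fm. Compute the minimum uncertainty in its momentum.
1.507 × 10^-20 kg·m/s

Using the Heisenberg uncertainty principle:
ΔxΔp ≥ ℏ/2

With Δx ≈ L = 3.500e-15 m (the confinement size):
Δp_min = ℏ/(2Δx)
Δp_min = (1.055e-34 J·s) / (2 × 3.500e-15 m)
Δp_min = 1.507e-20 kg·m/s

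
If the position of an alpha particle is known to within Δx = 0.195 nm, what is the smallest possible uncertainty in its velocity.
40.695 m/s

Using the Heisenberg uncertainty principle and Δp = mΔv:
ΔxΔp ≥ ℏ/2
Δx(mΔv) ≥ ℏ/2

The minimum uncertainty in velocity is:
Δv_min = ℏ/(2mΔx)
Δv_min = (1.055e-34 J·s) / (2 × 6.645e-27 kg × 1.950e-10 m)
Δv_min = 4.069e+01 m/s = 40.695 m/s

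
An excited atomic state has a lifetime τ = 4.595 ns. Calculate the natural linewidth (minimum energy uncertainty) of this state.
71.623 neV

Using the energy-time uncertainty principle:
ΔEΔt ≥ ℏ/2

The lifetime τ represents the time uncertainty Δt.
The natural linewidth (minimum energy uncertainty) is:

ΔE = ℏ/(2τ)
ΔE = (1.055e-34 J·s) / (2 × 4.595e-09 s)
ΔE = 1.148e-26 J = 71.623 neV

This natural linewidth limits the precision of spectroscopic measurements.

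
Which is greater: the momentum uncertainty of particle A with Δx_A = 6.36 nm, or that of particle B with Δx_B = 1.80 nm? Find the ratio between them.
Particle B has the larger minimum momentum uncertainty, by a factor of 3.53.

For each particle, the minimum momentum uncertainty is Δp_min = ℏ/(2Δx):

Particle A: Δp_A = ℏ/(2×6.360e-09 m) = 8.291e-27 kg·m/s
Particle B: Δp_B = ℏ/(2×1.800e-09 m) = 2.929e-26 kg·m/s

Ratio: Δp_B/Δp_A = 3.53

Since Δp_min ∝ 1/Δx, the particle with smaller position uncertainty (B) has larger momentum uncertainty.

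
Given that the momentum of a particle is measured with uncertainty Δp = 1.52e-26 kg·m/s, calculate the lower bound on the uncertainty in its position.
3.469 nm

Using the Heisenberg uncertainty principle:
ΔxΔp ≥ ℏ/2

The minimum uncertainty in position is:
Δx_min = ℏ/(2Δp)
Δx_min = (1.055e-34 J·s) / (2 × 1.520e-26 kg·m/s)
Δx_min = 3.469e-09 m = 3.469 nm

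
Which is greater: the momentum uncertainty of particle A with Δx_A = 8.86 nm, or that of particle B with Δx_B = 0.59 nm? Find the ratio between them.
Particle B has the larger minimum momentum uncertainty, by a factor of 15.02.

For each particle, the minimum momentum uncertainty is Δp_min = ℏ/(2Δx):

Particle A: Δp_A = ℏ/(2×8.860e-09 m) = 5.951e-27 kg·m/s
Particle B: Δp_B = ℏ/(2×5.900e-10 m) = 8.937e-26 kg·m/s

Ratio: Δp_B/Δp_A = 15.02

Since Δp_min ∝ 1/Δx, the particle with smaller position uncertainty (B) has larger momentum uncertainty.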